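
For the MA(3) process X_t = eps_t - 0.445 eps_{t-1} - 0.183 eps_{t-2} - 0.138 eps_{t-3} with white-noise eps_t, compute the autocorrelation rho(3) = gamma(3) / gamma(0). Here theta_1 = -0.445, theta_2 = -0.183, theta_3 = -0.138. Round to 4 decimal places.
\rho(3) = -0.1104

For an MA(q) process with theta_0 = 1, the autocovariance is
  gamma(k) = sigma^2 * sum_{i=0..q-k} theta_i * theta_{i+k},
and rho(k) = gamma(k) / gamma(0). Sigma^2 cancels.
  numerator   = (1)*(-0.138) = -0.138.
  denominator = (1)^2 + (-0.445)^2 + (-0.183)^2 + (-0.138)^2 = 1.250558.
  rho(3) = -0.138 / 1.250558 = -0.1104.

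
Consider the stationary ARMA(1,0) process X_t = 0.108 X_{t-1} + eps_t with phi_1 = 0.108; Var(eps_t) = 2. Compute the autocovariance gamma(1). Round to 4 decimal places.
\gamma(1) = 0.2185

Multiply the model equation by X_{t-k} and take expectations. With theta_0 = psi_0 = 1 and psi_j the MA(infinity) weights, this gives
  gamma(k) - sum_i phi_i gamma(k-i) = c_k,
  c_k = sigma^2 * sum_{j=k..q} theta_j psi_{j-k}   (c_k = 0 for k > q),
using gamma(-m) = gamma(m).
Pure AR (q = 0): c_0 = sigma^2 = 2, c_k = 0 for k >= 1.
Equations for k = 0 and k = 1 (AR order 1):
  gamma(0) = phi_1 gamma(1) + c_0
  gamma(1) = phi_1 gamma(0) + c_1
Substituting the second into the first: gamma(0) (1 - phi_1^2) = c_0 + phi_1 c_1, so
  gamma(0) = c_0 / (1 - phi_1^2) = 2 / (1 - (0.108)^2) = 2 / 0.988336 = 2.023603.
  gamma(1) = phi_1 gamma(0) = (0.108)(2.023603) = 0.218549.
Therefore gamma(1) = 0.2185 (to 4 decimal places).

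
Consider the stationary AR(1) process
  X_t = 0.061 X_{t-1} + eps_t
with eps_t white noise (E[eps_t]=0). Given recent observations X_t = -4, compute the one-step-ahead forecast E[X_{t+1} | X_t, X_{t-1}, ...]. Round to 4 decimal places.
E[X_{t+1} \mid \mathcal F_t] = -0.2440

For an AR(p) model X_t = c + sum_i phi_i X_{t-i} + eps_t, the
one-step-ahead conditional mean is
  E[X_{t+1} | X_t, ...] = c + sum_i phi_i X_{t+1-i}.
Substitute known values:
  E[X_{t+1} | ...] = (0.061) * (-4)
                   = -0.2440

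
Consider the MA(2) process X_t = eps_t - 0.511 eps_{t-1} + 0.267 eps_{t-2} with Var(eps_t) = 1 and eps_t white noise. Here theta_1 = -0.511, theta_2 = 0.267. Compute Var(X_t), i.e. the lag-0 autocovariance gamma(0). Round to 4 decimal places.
\gamma(0) = 1.3324

For an MA(q) process X_t = eps_t + sum_i theta_i eps_{t-i} with
Var(eps_t) = sigma^2, the variance is
  gamma(0) = sigma^2 * (1 + sum_i theta_i^2).
  sum_i theta_i^2 = (-0.511)^2 + (0.267)^2 = 0.261121 + 0.071289 = 0.33241.
  gamma(0) = 1 * (1 + 0.33241) = 1 * 1.33241 = 1.33241, which rounds to 1.3324.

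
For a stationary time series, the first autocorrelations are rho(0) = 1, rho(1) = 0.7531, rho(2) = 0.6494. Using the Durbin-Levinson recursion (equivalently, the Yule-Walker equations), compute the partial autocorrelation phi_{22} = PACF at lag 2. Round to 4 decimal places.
\phi_{22} = 0.1900

The PACF at lag k is phi_{kk}, the last component of the solution
to the Yule-Walker system G_k phi = r_k where
  (G_k)_{ij} = rho(|i - j|), (r_k)_i = rho(i), i,j = 1..k.
Equivalently, Durbin-Levinson gives phi_{kk} iteratively:
  phi_{11} = rho(1)
  phi_{kk} = [rho(k) - sum_{j=1..k-1} phi_{k-1,j} rho(k-j)]
            / [1 - sum_{j=1..k-1} phi_{k-1,j} rho(j)],
  phi_{k,j} = phi_{k-1,j} - phi_{kk} phi_{k-1,k-j},  j = 1..k-1.
Step k = 1:
  phi_11 = rho(1) = 0.7531.
Step k = 2:
  phi_22 = [rho(2) - phi_11 rho(1)] / [1 - phi_11 rho(1)] = [0.6494 - (0.7531)(0.7531)] / [1 - (0.7531)(0.7531)]
         = 0.08224039 / 0.43284039 = 0.19.
Therefore phi_{22} = 0.1900.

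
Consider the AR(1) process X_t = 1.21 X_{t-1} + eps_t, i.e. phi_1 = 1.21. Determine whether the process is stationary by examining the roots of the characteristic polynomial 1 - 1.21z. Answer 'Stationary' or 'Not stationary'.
\text{Not stationary}

The AR(p) characteristic polynomial is P(z) = 1 - 1.21z.
Stationarity requires all roots to lie outside the unit circle, i.e. |z| > 1 for every root.
This is linear in z: 1 + (-1.21) z = 0  =>  z = -1/(-1.21) = 0.826446,  |z| = 0.826446.
Moduli of all roots: 0.8264.
All moduli strictly greater than 1? No.
Verdict: Not stationary.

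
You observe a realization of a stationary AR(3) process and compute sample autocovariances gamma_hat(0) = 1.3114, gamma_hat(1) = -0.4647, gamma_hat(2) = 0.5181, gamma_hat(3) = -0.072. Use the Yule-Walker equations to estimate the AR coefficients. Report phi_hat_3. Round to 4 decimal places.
\hat\phi_{3} = 0.1910

The Yule-Walker equations for an AR(p) process read, in matrix form,
  Gamma_p phi = r_p,   with   (Gamma_p)_{ij} = gamma(|i - j|),
                       (r_p)_i = gamma(i),   i,j = 1..p.
Substitute the sample gammas (Toeplitz matrix and right-hand side of size 3):
  Gamma_p = [[1.3114, -0.4647, 0.5181], [-0.4647, 1.3114, -0.4647], [0.5181, -0.4647, 1.3114]]
  r_p     = [-0.4647, 0.5181, -0.072]
Written out (R1..R3):
  (R1) 1.3114 phi_1 - 0.4647 phi_2 + 0.5181 phi_3 = -0.4647
  (R2) -0.4647 phi_1 + 1.3114 phi_2 - 0.4647 phi_3 = 0.5181
  (R3) 0.5181 phi_1 - 0.4647 phi_2 + 1.3114 phi_3 = -0.072
Gaussian elimination:
  R2 <- R2 - (-0.4647/1.3114) R1 = R2 - (-0.354354) R1:  1.146732 phi_2 - 0.281109 phi_3 = 0.353432
  R3 <- R3 - (0.5181/1.3114) R1 = R3 - (0.395074) R1:  -0.281109 phi_2 + 1.106712 phi_3 = 0.111591
  R3 <- R3 - (-0.281109/1.146732) R2 = R3 - (-0.245139) R2:  1.037801 phi_3 = 0.198231
Back-substitution:
  phi_hat_3 = 0.198231 / 1.037801 = 0.19101
  phi_hat_2 = (0.353432 - (-0.281109)(0.19101)) / 1.146732 = 0.355032
  phi_hat_1 = (-0.4647 - (-0.4647)(0.355032) - (0.5181)(0.19101)) / 1.3114 = -0.30401
So phi_hat = [-0.3040, 0.3550, 0.1910].
Therefore phi_hat_3 = 0.1910.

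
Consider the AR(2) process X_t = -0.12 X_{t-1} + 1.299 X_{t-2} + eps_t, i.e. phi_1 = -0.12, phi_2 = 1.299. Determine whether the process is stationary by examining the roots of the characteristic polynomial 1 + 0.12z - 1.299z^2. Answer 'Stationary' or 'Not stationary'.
\text{Not stationary}

The AR(p) characteristic polynomial is P(z) = 1 + 0.12z - 1.299z^2.
Stationarity requires all roots to lie outside the unit circle, i.e. |z| > 1 for every root.
Set 1 + (0.12) z + (-1.299) z^2 = 0, i.e. a z^2 + b z + c = 0 with a = -1.299, b = 0.12, c = 1.
Discriminant D = b^2 - 4ac = (0.12)^2 - 4*(-1.299)*1 = 0.0144 - (-5.196) = 5.2104.
D >= 0, so the roots are real: z = (-b +/- sqrt(D)) / (2a) = (-0.12 +/- 2.28263) / (-2.598).
  z_1 = (-0.12 + 2.28263) / (-2.598) = -0.8324,   |z_1| = 0.8324.
  z_2 = (-0.12 - 2.28263) / (-2.598) = 0.9248,   |z_2| = 0.9248.
Moduli of all roots: 0.8324, 0.9248.
All moduli strictly greater than 1? No.
Verdict: Not stationary.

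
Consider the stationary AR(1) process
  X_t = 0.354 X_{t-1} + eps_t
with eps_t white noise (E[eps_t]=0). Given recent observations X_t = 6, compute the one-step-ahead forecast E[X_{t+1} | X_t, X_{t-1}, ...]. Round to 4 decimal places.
E[X_{t+1} \mid \mathcal F_t] = 2.1240

For an AR(p) model X_t = c + sum_i phi_i X_{t-i} + eps_t, the
one-step-ahead conditional mean is
  E[X_{t+1} | X_t, ...] = c + sum_i phi_i X_{t+1-i}.
Substitute known values:
  E[X_{t+1} | ...] = (0.354) * (6)
                   = 2.1240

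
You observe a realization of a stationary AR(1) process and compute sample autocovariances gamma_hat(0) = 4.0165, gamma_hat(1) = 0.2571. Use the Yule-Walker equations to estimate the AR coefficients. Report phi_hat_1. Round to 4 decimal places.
\hat\phi_{1} = 0.0640

The Yule-Walker equations for an AR(p) process read, in matrix form,
  Gamma_p phi = r_p,   with   (Gamma_p)_{ij} = gamma(|i - j|),
                       (r_p)_i = gamma(i),   i,j = 1..p.
Substitute the sample gammas (Toeplitz matrix and right-hand side of size 1):
  Gamma_p = [[4.0165]]
  r_p     = [0.2571]
With p = 1 this is the single equation gamma(0) phi_1 = gamma(1):
  phi_hat_1 = gamma(1) / gamma(0) = 0.2571 / 4.0165 = 0.0640.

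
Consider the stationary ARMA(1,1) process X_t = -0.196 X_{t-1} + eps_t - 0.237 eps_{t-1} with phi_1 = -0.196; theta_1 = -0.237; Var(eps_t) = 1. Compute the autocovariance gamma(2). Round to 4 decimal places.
\gamma(2) = 0.0924

Multiply the model equation by X_{t-k} and take expectations. With theta_0 = psi_0 = 1 and psi_j the MA(infinity) weights, this gives
  gamma(k) - sum_i phi_i gamma(k-i) = c_k,
  c_k = sigma^2 * sum_{j=k..q} theta_j psi_{j-k}   (c_k = 0 for k > q),
using gamma(-m) = gamma(m).
psi-weights needed (psi_j = theta_j + sum_i phi_i psi_{j-i}):
  psi_1 = theta_1 + phi_1 = -0.237 + (-0.196) = -0.433
Right-hand sides:
  c_0 = sigma^2 (1 + theta_1 psi_1) = 1 * (1 + (-0.237)(-0.433)) = 1 * 1.102621 = 1.102621
  c_1 = sigma^2 theta_1 = 1 * (-0.237) = -0.237
  c_2 = 0
Equations for k = 0 and k = 1 (AR order 1):
  gamma(0) = phi_1 gamma(1) + c_0
  gamma(1) = phi_1 gamma(0) + c_1
Substituting the second into the first: gamma(0) (1 - phi_1^2) = c_0 + phi_1 c_1, so
  gamma(0) = (c_0 + phi_1 c_1) / (1 - phi_1^2) = (1.102621 + (-0.196)(-0.237)) / (1 - (-0.196)^2) = 1.149073 / 0.961584 = 1.194979.
  gamma(1) = phi_1 gamma(0) + c_1 = (-0.196)(1.194979) + (-0.237) = -0.471216.
For k = 2 (> q): gamma(2) = phi_1 gamma(1) = (-0.196)(-0.471216) = 0.092358.
Therefore gamma(2) = 0.0924 (to 4 decimal places).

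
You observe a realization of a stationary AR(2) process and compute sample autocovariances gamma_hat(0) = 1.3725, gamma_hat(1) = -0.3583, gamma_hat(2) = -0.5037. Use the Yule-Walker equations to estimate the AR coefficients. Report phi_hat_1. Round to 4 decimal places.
\hat\phi_{1} = -0.3830

The Yule-Walker equations for an AR(p) process read, in matrix form,
  Gamma_p phi = r_p,   with   (Gamma_p)_{ij} = gamma(|i - j|),
                       (r_p)_i = gamma(i),   i,j = 1..p.
Substitute the sample gammas (Toeplitz matrix and right-hand side of size 2):
  Gamma_p = [[1.3725, -0.3583], [-0.3583, 1.3725]]
  r_p     = [-0.3583, -0.5037]
Written out:
  1.3725 phi_1 - 0.3583 phi_2 = -0.3583
  -0.3583 phi_1 + 1.3725 phi_2 = -0.5037
Solve by Cramer's rule:
  det = gamma(0)^2 - gamma(1)^2 = (1.3725)^2 - (-0.3583)^2 = 1.88375625 - 0.12837889 = 1.75537736
  phi_hat_1 = [gamma(1) gamma(0) - gamma(1) gamma(2)] / det = [(-0.3583)(1.3725) - (-0.3583)(-0.5037)] / 1.75537736 = -0.67224246 / 1.75537736 = -0.383
  phi_hat_2 = [gamma(0) gamma(2) - gamma(1)^2] / det = [(1.3725)(-0.5037) - (-0.3583)^2] / 1.75537736 = -0.81970714 / 1.75537736 = -0.467
So phi_hat = [-0.3830, -0.4670].
Therefore phi_hat_1 = -0.3830.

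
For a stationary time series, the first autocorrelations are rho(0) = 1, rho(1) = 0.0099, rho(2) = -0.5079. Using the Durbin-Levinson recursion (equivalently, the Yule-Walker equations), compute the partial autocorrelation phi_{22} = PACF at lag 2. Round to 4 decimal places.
\phi_{22} = -0.5080

The PACF at lag k is phi_{kk}, the last component of the solution
to the Yule-Walker system G_k phi = r_k where
  (G_k)_{ij} = rho(|i - j|), (r_k)_i = rho(i), i,j = 1..k.
Equivalently, Durbin-Levinson gives phi_{kk} iteratively:
  phi_{11} = rho(1)
  phi_{kk} = [rho(k) - sum_{j=1..k-1} phi_{k-1,j} rho(k-j)]
            / [1 - sum_{j=1..k-1} phi_{k-1,j} rho(j)],
  phi_{k,j} = phi_{k-1,j} - phi_{kk} phi_{k-1,k-j},  j = 1..k-1.
Step k = 1:
  phi_11 = rho(1) = 0.0099.
Step k = 2:
  phi_22 = [rho(2) - phi_11 rho(1)] / [1 - phi_11 rho(1)] = [-0.5079 - (0.0099)(0.0099)] / [1 - (0.0099)(0.0099)]
         = -0.50799801 / 0.99990199 = -0.508.
Therefore phi_{22} = -0.5080.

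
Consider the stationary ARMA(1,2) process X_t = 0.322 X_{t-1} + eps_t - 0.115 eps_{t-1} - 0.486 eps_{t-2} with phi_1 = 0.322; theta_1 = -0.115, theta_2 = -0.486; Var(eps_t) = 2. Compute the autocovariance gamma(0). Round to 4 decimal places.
\gamma(0) = 2.4781

Multiply the model equation by X_{t-k} and take expectations. With theta_0 = psi_0 = 1 and psi_j the MA(infinity) weights, this gives
  gamma(k) - sum_i phi_i gamma(k-i) = c_k,
  c_k = sigma^2 * sum_{j=k..q} theta_j psi_{j-k}   (c_k = 0 for k > q),
using gamma(-m) = gamma(m).
psi-weights needed (psi_j = theta_j + sum_i phi_i psi_{j-i}):
  psi_1 = theta_1 + phi_1 = -0.115 + (0.322) = 0.207
  psi_2 = theta_2 + phi_1 psi_1 = -0.486 + (0.322)(0.207) = -0.419346
Right-hand sides:
  c_0 = sigma^2 (1 + theta_1 psi_1 + theta_2 psi_2) = 2 * (1 + (-0.115)(0.207) + (-0.486)(-0.419346)) = 2 * 1.179997 = 2.359994
  c_1 = sigma^2 (theta_1 + theta_2 psi_1) = 2 * (-0.115 + (-0.486)(0.207)) = -0.431204
  c_2 = sigma^2 theta_2 = 2 * (-0.486) = -0.972
Equations for k = 0 and k = 1 (AR order 1):
  gamma(0) = phi_1 gamma(1) + c_0
  gamma(1) = phi_1 gamma(0) + c_1
Substituting the second into the first: gamma(0) (1 - phi_1^2) = c_0 + phi_1 c_1, so
  gamma(0) = (c_0 + phi_1 c_1) / (1 - phi_1^2) = (2.359994 + (0.322)(-0.431204)) / (1 - (0.322)^2) = 2.221147 / 0.896316 = 2.478084.
Therefore gamma(0) = 2.4781 (to 4 decimal places).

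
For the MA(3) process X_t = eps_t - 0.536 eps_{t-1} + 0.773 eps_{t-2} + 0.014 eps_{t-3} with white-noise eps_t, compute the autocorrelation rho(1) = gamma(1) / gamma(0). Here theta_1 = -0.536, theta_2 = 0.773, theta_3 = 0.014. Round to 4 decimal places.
\rho(1) = -0.4984

For an MA(q) process with theta_0 = 1, the autocovariance is
  gamma(k) = sigma^2 * sum_{i=0..q-k} theta_i * theta_{i+k},
and rho(k) = gamma(k) / gamma(0). Sigma^2 cancels.
  numerator   = (1)*(-0.536) + (-0.536)*(0.773) + (0.773)*(0.014) = -0.939506.
  denominator = (1)^2 + (-0.536)^2 + (0.773)^2 + (0.014)^2 = 1.885021.
  rho(1) = -0.939506 / 1.885021 = -0.4984.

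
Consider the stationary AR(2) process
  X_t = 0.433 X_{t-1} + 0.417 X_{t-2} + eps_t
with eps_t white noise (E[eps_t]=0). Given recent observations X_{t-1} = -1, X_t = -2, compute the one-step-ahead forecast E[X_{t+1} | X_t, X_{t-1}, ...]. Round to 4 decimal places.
E[X_{t+1} \mid \mathcal F_t] = -1.2830

For an AR(p) model X_t = c + sum_i phi_i X_{t-i} + eps_t, the
one-step-ahead conditional mean is
  E[X_{t+1} | X_t, ...] = c + sum_i phi_i X_{t+1-i}.
Substitute known values:
  E[X_{t+1} | ...] = (0.433) * (-2) + (0.417) * (-1)
                   = -1.2830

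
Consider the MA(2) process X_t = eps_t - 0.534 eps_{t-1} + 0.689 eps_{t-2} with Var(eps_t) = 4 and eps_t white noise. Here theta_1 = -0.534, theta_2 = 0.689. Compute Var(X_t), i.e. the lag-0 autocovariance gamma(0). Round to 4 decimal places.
\gamma(0) = 7.0395

For an MA(q) process X_t = eps_t + sum_i theta_i eps_{t-i} with
Var(eps_t) = sigma^2, the variance is
  gamma(0) = sigma^2 * (1 + sum_i theta_i^2).
  sum_i theta_i^2 = (-0.534)^2 + (0.689)^2 = 0.285156 + 0.474721 = 0.759877.
  gamma(0) = 4 * (1 + 0.759877) = 4 * 1.759877 = 7.039508, which rounds to 7.0395.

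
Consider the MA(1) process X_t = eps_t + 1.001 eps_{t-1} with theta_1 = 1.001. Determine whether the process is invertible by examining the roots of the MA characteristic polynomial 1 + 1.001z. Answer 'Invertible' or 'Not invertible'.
\text{Not invertible}

The MA(q) characteristic polynomial is P(z) = 1 + 1.001z.
Invertibility requires all roots to lie outside the unit circle, i.e. |z| > 1 for every root.
This is linear in z: 1 + (1.001) z = 0  =>  z = -1/(1.001) = -0.999001,  |z| = 0.999001.
Moduli of all roots: 0.9990.
All moduli strictly greater than 1? No.
Verdict: Not invertible.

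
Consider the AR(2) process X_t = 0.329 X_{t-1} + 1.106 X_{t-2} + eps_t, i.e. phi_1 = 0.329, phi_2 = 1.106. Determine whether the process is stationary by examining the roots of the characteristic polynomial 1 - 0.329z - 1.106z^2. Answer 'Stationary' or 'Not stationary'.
\text{Not stationary}

The AR(p) characteristic polynomial is P(z) = 1 - 0.329z - 1.106z^2.
Stationarity requires all roots to lie outside the unit circle, i.e. |z| > 1 for every root.
Set 1 + (-0.329) z + (-1.106) z^2 = 0, i.e. a z^2 + b z + c = 0 with a = -1.106, b = -0.329, c = 1.
Discriminant D = b^2 - 4ac = (-0.329)^2 - 4*(-1.106)*1 = 0.108241 - (-4.424) = 4.532241.
D >= 0, so the roots are real: z = (-b +/- sqrt(D)) / (2a) = (0.329 +/- 2.128906) / (-2.212).
  z_1 = (0.329 + 2.128906) / (-2.212) = -1.1112,   |z_1| = 1.1112.
  z_2 = (0.329 - 2.128906) / (-2.212) = 0.8137,   |z_2| = 0.8137.
Moduli of all roots: 1.1112, 0.8137.
All moduli strictly greater than 1? No.
Verdict: Not stationary.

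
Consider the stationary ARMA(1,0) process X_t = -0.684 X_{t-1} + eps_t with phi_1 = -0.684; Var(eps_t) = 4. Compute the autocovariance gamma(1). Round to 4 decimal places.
\gamma(1) = -5.1415

Multiply the model equation by X_{t-k} and take expectations. With theta_0 = psi_0 = 1 and psi_j the MA(infinity) weights, this gives
  gamma(k) - sum_i phi_i gamma(k-i) = c_k,
  c_k = sigma^2 * sum_{j=k..q} theta_j psi_{j-k}   (c_k = 0 for k > q),
using gamma(-m) = gamma(m).
Pure AR (q = 0): c_0 = sigma^2 = 4, c_k = 0 for k >= 1.
Equations for k = 0 and k = 1 (AR order 1):
  gamma(0) = phi_1 gamma(1) + c_0
  gamma(1) = phi_1 gamma(0) + c_1
Substituting the second into the first: gamma(0) (1 - phi_1^2) = c_0 + phi_1 c_1, so
  gamma(0) = c_0 / (1 - phi_1^2) = 4 / (1 - (-0.684)^2) = 4 / 0.532144 = 7.516762.
  gamma(1) = phi_1 gamma(0) = (-0.684)(7.516762) = -5.141465.
Therefore gamma(1) = -5.1415 (to 4 decimal places).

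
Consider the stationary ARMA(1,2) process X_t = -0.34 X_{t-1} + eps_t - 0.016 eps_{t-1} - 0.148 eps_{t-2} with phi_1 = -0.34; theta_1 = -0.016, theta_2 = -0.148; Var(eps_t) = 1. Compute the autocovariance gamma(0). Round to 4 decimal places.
\gamma(0) = 1.1276

Multiply the model equation by X_{t-k} and take expectations. With theta_0 = psi_0 = 1 and psi_j the MA(infinity) weights, this gives
  gamma(k) - sum_i phi_i gamma(k-i) = c_k,
  c_k = sigma^2 * sum_{j=k..q} theta_j psi_{j-k}   (c_k = 0 for k > q),
using gamma(-m) = gamma(m).
psi-weights needed (psi_j = theta_j + sum_i phi_i psi_{j-i}):
  psi_1 = theta_1 + phi_1 = -0.016 + (-0.34) = -0.356
  psi_2 = theta_2 + phi_1 psi_1 = -0.148 + (-0.34)(-0.356) = -0.02696
Right-hand sides:
  c_0 = sigma^2 (1 + theta_1 psi_1 + theta_2 psi_2) = 1 * (1 + (-0.016)(-0.356) + (-0.148)(-0.02696)) = 1 * 1.009686 = 1.009686
  c_1 = sigma^2 (theta_1 + theta_2 psi_1) = 1 * (-0.016 + (-0.148)(-0.356)) = 0.036688
  c_2 = sigma^2 theta_2 = 1 * (-0.148) = -0.148
Equations for k = 0 and k = 1 (AR order 1):
  gamma(0) = phi_1 gamma(1) + c_0
  gamma(1) = phi_1 gamma(0) + c_1
Substituting the second into the first: gamma(0) (1 - phi_1^2) = c_0 + phi_1 c_1, so
  gamma(0) = (c_0 + phi_1 c_1) / (1 - phi_1^2) = (1.009686 + (-0.34)(0.036688)) / (1 - (-0.34)^2) = 0.997212 / 0.8844 = 1.127558.
Therefore gamma(0) = 1.1276 (to 4 decimal places).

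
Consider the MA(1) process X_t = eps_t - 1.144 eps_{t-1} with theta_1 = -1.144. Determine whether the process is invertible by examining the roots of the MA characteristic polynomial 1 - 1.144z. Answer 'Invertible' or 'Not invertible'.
\text{Not invertible}

The MA(q) characteristic polynomial is P(z) = 1 - 1.144z.
Invertibility requires all roots to lie outside the unit circle, i.e. |z| > 1 for every root.
This is linear in z: 1 + (-1.144) z = 0  =>  z = -1/(-1.144) = 0.874126,  |z| = 0.874126.
Moduli of all roots: 0.8741.
All moduli strictly greater than 1? No.
Verdict: Not invertible.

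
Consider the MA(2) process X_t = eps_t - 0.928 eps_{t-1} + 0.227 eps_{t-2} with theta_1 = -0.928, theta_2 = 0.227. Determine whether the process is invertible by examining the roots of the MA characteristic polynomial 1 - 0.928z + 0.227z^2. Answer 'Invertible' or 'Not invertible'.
\text{Invertible}

The MA(q) characteristic polynomial is P(z) = 1 - 0.928z + 0.227z^2.
Invertibility requires all roots to lie outside the unit circle, i.e. |z| > 1 for every root.
Set 1 + (-0.928) z + (0.227) z^2 = 0, i.e. a z^2 + b z + c = 0 with a = 0.227, b = -0.928, c = 1.
Discriminant D = b^2 - 4ac = (-0.928)^2 - 4*(0.227)*1 = 0.861184 - (0.908) = -0.046816.
D < 0, so the roots are the complex-conjugate pair z = (-b +/- i sqrt(-D)) / (2a) = 2.0441 +/- 0.4766i.
For a conjugate pair |z|^2 = z * conj(z) = (product of roots) = c/a = 1/(0.227) = 4.405286, so |z| = sqrt(4.405286) = 2.0989 for both roots.
Moduli of all roots: 2.0989, 2.0989.
All moduli strictly greater than 1? Yes.
Verdict: Invertible.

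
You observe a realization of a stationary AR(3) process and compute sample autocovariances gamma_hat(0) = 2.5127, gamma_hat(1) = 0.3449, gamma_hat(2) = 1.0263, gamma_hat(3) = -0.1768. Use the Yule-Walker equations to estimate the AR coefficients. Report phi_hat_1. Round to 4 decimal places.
\hat\phi_{1} = 0.1590

The Yule-Walker equations for an AR(p) process read, in matrix form,
  Gamma_p phi = r_p,   with   (Gamma_p)_{ij} = gamma(|i - j|),
                       (r_p)_i = gamma(i),   i,j = 1..p.
Substitute the sample gammas (Toeplitz matrix and right-hand side of size 3):
  Gamma_p = [[2.5127, 0.3449, 1.0263], [0.3449, 2.5127, 0.3449], [1.0263, 0.3449, 2.5127]]
  r_p     = [0.3449, 1.0263, -0.1768]
Written out (R1..R3):
  (R1) 2.5127 phi_1 + 0.3449 phi_2 + 1.0263 phi_3 = 0.3449
  (R2) 0.3449 phi_1 + 2.5127 phi_2 + 0.3449 phi_3 = 1.0263
  (R3) 1.0263 phi_1 + 0.3449 phi_2 + 2.5127 phi_3 = -0.1768
Gaussian elimination:
  R2 <- R2 - (0.3449/2.5127) R1 = R2 - (0.137263) R1:  2.465358 phi_2 + 0.204027 phi_3 = 0.978958
  R3 <- R3 - (1.0263/2.5127) R1 = R3 - (0.408445) R1:  0.204027 phi_2 + 2.093513 phi_3 = -0.317673
  R3 <- R3 - (0.204027/2.465358) R2 = R3 - (0.082758) R2:  2.076628 phi_3 = -0.398689
Back-substitution:
  phi_hat_3 = -0.398689 / 2.076628 = -0.191989
  phi_hat_2 = (0.978958 - (0.204027)(-0.191989)) / 2.465358 = 0.412974
  phi_hat_1 = (0.3449 - (0.3449)(0.412974) - (1.0263)(-0.191989)) / 2.5127 = 0.158994
So phi_hat = [0.1590, 0.4130, -0.1920].
Therefore phi_hat_1 = 0.1590.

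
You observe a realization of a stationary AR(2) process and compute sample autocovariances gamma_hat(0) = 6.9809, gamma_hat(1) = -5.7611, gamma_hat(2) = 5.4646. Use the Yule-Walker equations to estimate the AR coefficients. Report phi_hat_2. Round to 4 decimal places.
\hat\phi_{2} = 0.3190

The Yule-Walker equations for an AR(p) process read, in matrix form,
  Gamma_p phi = r_p,   with   (Gamma_p)_{ij} = gamma(|i - j|),
                       (r_p)_i = gamma(i),   i,j = 1..p.
Substitute the sample gammas (Toeplitz matrix and right-hand side of size 2):
  Gamma_p = [[6.9809, -5.7611], [-5.7611, 6.9809]]
  r_p     = [-5.7611, 5.4646]
Written out:
  6.9809 phi_1 - 5.7611 phi_2 = -5.7611
  -5.7611 phi_1 + 6.9809 phi_2 = 5.4646
Solve by Cramer's rule:
  det = gamma(0)^2 - gamma(1)^2 = (6.9809)^2 - (-5.7611)^2 = 48.73296481 - 33.19027321 = 15.5426916
  phi_hat_1 = [gamma(1) gamma(0) - gamma(1) gamma(2)] / det = [(-5.7611)(6.9809) - (-5.7611)(5.4646)] / 15.5426916 = -8.73555593 / 15.5426916 = -0.562
  phi_hat_2 = [gamma(0) gamma(2) - gamma(1)^2] / det = [(6.9809)(5.4646) - (-5.7611)^2] / 15.5426916 = 4.95755293 / 15.5426916 = 0.319
So phi_hat = [-0.5620, 0.3190].
Therefore phi_hat_2 = 0.3190.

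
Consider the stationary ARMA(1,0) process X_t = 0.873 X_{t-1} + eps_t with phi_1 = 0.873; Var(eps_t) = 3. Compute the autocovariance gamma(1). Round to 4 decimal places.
\gamma(1) = 11.0102

Multiply the model equation by X_{t-k} and take expectations. With theta_0 = psi_0 = 1 and psi_j the MA(infinity) weights, this gives
  gamma(k) - sum_i phi_i gamma(k-i) = c_k,
  c_k = sigma^2 * sum_{j=k..q} theta_j psi_{j-k}   (c_k = 0 for k > q),
using gamma(-m) = gamma(m).
Pure AR (q = 0): c_0 = sigma^2 = 3, c_k = 0 for k >= 1.
Equations for k = 0 and k = 1 (AR order 1):
  gamma(0) = phi_1 gamma(1) + c_0
  gamma(1) = phi_1 gamma(0) + c_1
Substituting the second into the first: gamma(0) (1 - phi_1^2) = c_0 + phi_1 c_1, so
  gamma(0) = c_0 / (1 - phi_1^2) = 3 / (1 - (0.873)^2) = 3 / 0.237871 = 12.611878.
  gamma(1) = phi_1 gamma(0) = (0.873)(12.611878) = 11.010169.
Therefore gamma(1) = 11.0102 (to 4 decimal places).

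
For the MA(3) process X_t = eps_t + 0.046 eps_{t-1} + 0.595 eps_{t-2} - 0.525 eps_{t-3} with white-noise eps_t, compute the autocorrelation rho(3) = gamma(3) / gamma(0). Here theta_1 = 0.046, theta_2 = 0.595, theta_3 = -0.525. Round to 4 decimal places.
\rho(3) = -0.3217

For an MA(q) process with theta_0 = 1, the autocovariance is
  gamma(k) = sigma^2 * sum_{i=0..q-k} theta_i * theta_{i+k},
and rho(k) = gamma(k) / gamma(0). Sigma^2 cancels.
  numerator   = (1)*(-0.525) = -0.525.
  denominator = (1)^2 + (0.046)^2 + (0.595)^2 + (-0.525)^2 = 1.631766.
  rho(3) = -0.525 / 1.631766 = -0.3217.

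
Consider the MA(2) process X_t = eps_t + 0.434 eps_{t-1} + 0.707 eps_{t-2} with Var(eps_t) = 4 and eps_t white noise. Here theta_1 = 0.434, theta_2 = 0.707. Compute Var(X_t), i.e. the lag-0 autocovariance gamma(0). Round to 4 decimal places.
\gamma(0) = 6.7528

For an MA(q) process X_t = eps_t + sum_i theta_i eps_{t-i} with
Var(eps_t) = sigma^2, the variance is
  gamma(0) = sigma^2 * (1 + sum_i theta_i^2).
  sum_i theta_i^2 = (0.434)^2 + (0.707)^2 = 0.188356 + 0.499849 = 0.688205.
  gamma(0) = 4 * (1 + 0.688205) = 4 * 1.688205 = 6.75282, which rounds to 6.7528.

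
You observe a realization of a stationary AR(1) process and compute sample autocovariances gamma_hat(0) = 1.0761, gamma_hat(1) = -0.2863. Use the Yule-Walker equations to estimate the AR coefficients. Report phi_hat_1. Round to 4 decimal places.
\hat\phi_{1} = -0.2661

The Yule-Walker equations for an AR(p) process read, in matrix form,
  Gamma_p phi = r_p,   with   (Gamma_p)_{ij} = gamma(|i - j|),
                       (r_p)_i = gamma(i),   i,j = 1..p.
Substitute the sample gammas (Toeplitz matrix and right-hand side of size 1):
  Gamma_p = [[1.0761]]
  r_p     = [-0.2863]
With p = 1 this is the single equation gamma(0) phi_1 = gamma(1):
  phi_hat_1 = gamma(1) / gamma(0) = -0.2863 / 1.0761 = -0.2661.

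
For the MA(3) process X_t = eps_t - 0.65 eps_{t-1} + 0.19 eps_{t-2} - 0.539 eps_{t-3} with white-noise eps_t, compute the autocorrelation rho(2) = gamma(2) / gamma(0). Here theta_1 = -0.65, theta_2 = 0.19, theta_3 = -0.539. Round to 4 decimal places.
\rho(2) = 0.3089

For an MA(q) process with theta_0 = 1, the autocovariance is
  gamma(k) = sigma^2 * sum_{i=0..q-k} theta_i * theta_{i+k},
and rho(k) = gamma(k) / gamma(0). Sigma^2 cancels.
  numerator   = (1)*(0.19) + (-0.65)*(-0.539) = 0.54035.
  denominator = (1)^2 + (-0.65)^2 + (0.19)^2 + (-0.539)^2 = 1.749121.
  rho(2) = 0.54035 / 1.749121 = 0.3089.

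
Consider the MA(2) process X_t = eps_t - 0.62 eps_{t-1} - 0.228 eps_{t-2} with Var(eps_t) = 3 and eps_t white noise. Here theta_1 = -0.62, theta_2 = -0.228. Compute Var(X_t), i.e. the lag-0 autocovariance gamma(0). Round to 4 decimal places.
\gamma(0) = 4.3092

For an MA(q) process X_t = eps_t + sum_i theta_i eps_{t-i} with
Var(eps_t) = sigma^2, the variance is
  gamma(0) = sigma^2 * (1 + sum_i theta_i^2).
  sum_i theta_i^2 = (-0.62)^2 + (-0.228)^2 = 0.3844 + 0.051984 = 0.436384.
  gamma(0) = 3 * (1 + 0.436384) = 3 * 1.436384 = 4.309152, which rounds to 4.3092.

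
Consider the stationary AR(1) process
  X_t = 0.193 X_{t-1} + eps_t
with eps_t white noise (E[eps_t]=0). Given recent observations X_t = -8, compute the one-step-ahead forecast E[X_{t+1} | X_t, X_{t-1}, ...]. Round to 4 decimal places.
E[X_{t+1} \mid \mathcal F_t] = -1.5440

For an AR(p) model X_t = c + sum_i phi_i X_{t-i} + eps_t, the
one-step-ahead conditional mean is
  E[X_{t+1} | X_t, ...] = c + sum_i phi_i X_{t+1-i}.
Substitute known values:
  E[X_{t+1} | ...] = (0.193) * (-8)
                   = -1.5440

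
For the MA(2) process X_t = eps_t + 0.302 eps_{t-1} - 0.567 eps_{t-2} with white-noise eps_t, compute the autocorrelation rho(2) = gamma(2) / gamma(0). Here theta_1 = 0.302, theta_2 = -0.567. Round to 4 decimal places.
\rho(2) = -0.4014

For an MA(q) process with theta_0 = 1, the autocovariance is
  gamma(k) = sigma^2 * sum_{i=0..q-k} theta_i * theta_{i+k},
and rho(k) = gamma(k) / gamma(0). Sigma^2 cancels.
  numerator   = (1)*(-0.567) = -0.567.
  denominator = (1)^2 + (0.302)^2 + (-0.567)^2 = 1.412693.
  rho(2) = -0.567 / 1.412693 = -0.4014.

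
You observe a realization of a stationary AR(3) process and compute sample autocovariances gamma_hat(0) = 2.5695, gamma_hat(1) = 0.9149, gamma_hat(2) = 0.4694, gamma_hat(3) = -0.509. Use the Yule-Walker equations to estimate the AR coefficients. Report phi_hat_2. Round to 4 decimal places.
\hat\phi_{2} = 0.1720

The Yule-Walker equations for an AR(p) process read, in matrix form,
  Gamma_p phi = r_p,   with   (Gamma_p)_{ij} = gamma(|i - j|),
                       (r_p)_i = gamma(i),   i,j = 1..p.
Substitute the sample gammas (Toeplitz matrix and right-hand side of size 3):
  Gamma_p = [[2.5695, 0.9149, 0.4694], [0.9149, 2.5695, 0.9149], [0.4694, 0.9149, 2.5695]]
  r_p     = [0.9149, 0.4694, -0.509]
Written out (R1..R3):
  (R1) 2.5695 phi_1 + 0.9149 phi_2 + 0.4694 phi_3 = 0.9149
  (R2) 0.9149 phi_1 + 2.5695 phi_2 + 0.9149 phi_3 = 0.4694
  (R3) 0.4694 phi_1 + 0.9149 phi_2 + 2.5695 phi_3 = -0.509
Gaussian elimination:
  R2 <- R2 - (0.9149/2.5695) R1 = R2 - (0.356061) R1:  2.243739 phi_2 + 0.747765 phi_3 = 0.143639
  R3 <- R3 - (0.4694/2.5695) R1 = R3 - (0.182681) R1:  0.747765 phi_2 + 2.483749 phi_3 = -0.676135
  R3 <- R3 - (0.747765/2.243739) R2 = R3 - (0.333267) R2:  2.234544 phi_3 = -0.724006
Back-substitution:
  phi_hat_3 = -0.724006 / 2.234544 = -0.324006
  phi_hat_2 = (0.143639 - (0.747765)(-0.324006)) / 2.243739 = 0.171998
  phi_hat_1 = (0.9149 - (0.9149)(0.171998) - (0.4694)(-0.324006)) / 2.5695 = 0.354009
So phi_hat = [0.3540, 0.1720, -0.3240].
Therefore phi_hat_2 = 0.1720.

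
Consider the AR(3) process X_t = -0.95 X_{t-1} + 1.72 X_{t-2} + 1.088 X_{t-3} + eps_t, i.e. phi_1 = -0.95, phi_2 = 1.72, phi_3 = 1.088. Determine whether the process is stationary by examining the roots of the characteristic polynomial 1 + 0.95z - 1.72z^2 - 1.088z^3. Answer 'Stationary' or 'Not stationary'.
\text{Not stationary}

The AR(p) characteristic polynomial is P(z) = 1 + 0.95z - 1.72z^2 - 1.088z^3.
Stationarity requires all roots to lie outside the unit circle, i.e. |z| > 1 for every root.
Degree 3: look for a simple real root z0 first, then factor out (1 - z/z0) and solve the remaining quadratic.
Testing z0 = -0.625: P(-0.625) = 1 + (0.95)(-0.625) + (-1.72)(-0.625)^2 + (-1.088)(-0.625)^3
  = 1 + (-0.59375) + (-0.671875) + (0.265625) = 0.  So z_0 = -0.625 is a root, |z_0| = 0.625.
Divide out the factor (1 + 1.6 z) = (1 - z/z0) (since 1/z0 = -1.6):
  P(z) = (1 + 1.6 z)(1 + (-0.65) z + (-0.68) z^2)
  [check: z-coef -0.65 - (-1.6) = 0.95; z^2-coef -0.68 - (-1.6)(-0.65) = -1.72; z^3-coef -(-1.6)(-0.68) = -1.088.]
Remaining roots from the quadratic factor 1 + (-0.65) z + (-0.68) z^2:
  Set 1 + (-0.65) z + (-0.68) z^2 = 0, i.e. a z^2 + b z + c = 0 with a = -0.68, b = -0.65, c = 1.
  Discriminant D = b^2 - 4ac = (-0.65)^2 - 4*(-0.68)*1 = 0.4225 - (-2.72) = 3.1425.
  D >= 0, so the roots are real: z = (-b +/- sqrt(D)) / (2a) = (0.65 +/- 1.77271) / (-1.36).
    z_1 = (0.65 + 1.77271) / (-1.36) = -1.7814,   |z_1| = 1.7814.
    z_2 = (0.65 - 1.77271) / (-1.36) = 0.8255,   |z_2| = 0.8255.
Moduli of all roots: 0.6250, 1.7814, 0.8255.
All moduli strictly greater than 1? No.
Verdict: Not stationary.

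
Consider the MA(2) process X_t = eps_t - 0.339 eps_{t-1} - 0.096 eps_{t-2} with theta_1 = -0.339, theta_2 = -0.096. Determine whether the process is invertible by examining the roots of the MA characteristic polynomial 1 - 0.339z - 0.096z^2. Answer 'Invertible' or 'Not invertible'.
\text{Invertible}

The MA(q) characteristic polynomial is P(z) = 1 - 0.339z - 0.096z^2.
Invertibility requires all roots to lie outside the unit circle, i.e. |z| > 1 for every root.
Set 1 + (-0.339) z + (-0.096) z^2 = 0, i.e. a z^2 + b z + c = 0 with a = -0.096, b = -0.339, c = 1.
Discriminant D = b^2 - 4ac = (-0.339)^2 - 4*(-0.096)*1 = 0.114921 - (-0.384) = 0.498921.
D >= 0, so the roots are real: z = (-b +/- sqrt(D)) / (2a) = (0.339 +/- 0.706343) / (-0.192).
  z_1 = (0.339 + 0.706343) / (-0.192) = -5.4445,   |z_1| = 5.4445.
  z_2 = (0.339 - 0.706343) / (-0.192) = 1.9132,   |z_2| = 1.9132.
Moduli of all roots: 5.4445, 1.9132.
All moduli strictly greater than 1? Yes.
Verdict: Invertible.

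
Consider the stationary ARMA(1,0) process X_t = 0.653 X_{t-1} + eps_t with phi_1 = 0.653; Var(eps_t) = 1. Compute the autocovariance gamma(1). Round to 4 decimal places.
\gamma(1) = 1.1384

Multiply the model equation by X_{t-k} and take expectations. With theta_0 = psi_0 = 1 and psi_j the MA(infinity) weights, this gives
  gamma(k) - sum_i phi_i gamma(k-i) = c_k,
  c_k = sigma^2 * sum_{j=k..q} theta_j psi_{j-k}   (c_k = 0 for k > q),
using gamma(-m) = gamma(m).
Pure AR (q = 0): c_0 = sigma^2 = 1, c_k = 0 for k >= 1.
Equations for k = 0 and k = 1 (AR order 1):
  gamma(0) = phi_1 gamma(1) + c_0
  gamma(1) = phi_1 gamma(0) + c_1
Substituting the second into the first: gamma(0) (1 - phi_1^2) = c_0 + phi_1 c_1, so
  gamma(0) = c_0 / (1 - phi_1^2) = 1 / (1 - (0.653)^2) = 1 / 0.573591 = 1.743403.
  gamma(1) = phi_1 gamma(0) = (0.653)(1.743403) = 1.138442.
Therefore gamma(1) = 1.1384 (to 4 decimal places).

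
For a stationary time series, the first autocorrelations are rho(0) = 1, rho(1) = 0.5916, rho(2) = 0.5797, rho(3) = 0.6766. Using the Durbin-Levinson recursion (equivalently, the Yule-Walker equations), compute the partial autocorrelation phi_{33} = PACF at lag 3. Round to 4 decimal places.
\phi_{33} = 0.4321

The PACF at lag k is phi_{kk}, the last component of the solution
to the Yule-Walker system G_k phi = r_k where
  (G_k)_{ij} = rho(|i - j|), (r_k)_i = rho(i), i,j = 1..k.
Equivalently, Durbin-Levinson gives phi_{kk} iteratively:
  phi_{11} = rho(1)
  phi_{kk} = [rho(k) - sum_{j=1..k-1} phi_{k-1,j} rho(k-j)]
            / [1 - sum_{j=1..k-1} phi_{k-1,j} rho(j)],
  phi_{k,j} = phi_{k-1,j} - phi_{kk} phi_{k-1,k-j},  j = 1..k-1.
Step k = 1:
  phi_11 = rho(1) = 0.5916.
Step k = 2:
  phi_22 = [rho(2) - phi_11 rho(1)] / [1 - phi_11 rho(1)] = [0.5797 - (0.5916)(0.5916)] / [1 - (0.5916)(0.5916)]
         = 0.22970944 / 0.65000944 = 0.353394.
  Update: phi_21 = phi_11 - phi_22 phi_11 = 0.5916 - (0.353394)(0.5916) = 0.382532.
Step k = 3:
  phi_33 = [rho(3) - phi_21 rho(2) - phi_22 rho(1)] / [1 - phi_21 rho(1) - phi_22 rho(2)]
    numerator   = 0.6766 - (0.382532)(0.5797) - (0.353394)(0.5916) = 0.24577824
    denominator = 1 - (0.382532)(0.5916) - (0.353394)(0.5797) = 0.5688315
  phi_33 = 0.24577824 / 0.5688315 = 0.4321.
Therefore phi_{33} = 0.4321.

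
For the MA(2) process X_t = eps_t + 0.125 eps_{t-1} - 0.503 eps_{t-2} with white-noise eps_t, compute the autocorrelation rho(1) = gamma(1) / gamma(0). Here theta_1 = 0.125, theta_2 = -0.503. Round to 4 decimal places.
\rho(1) = 0.0490

For an MA(q) process with theta_0 = 1, the autocovariance is
  gamma(k) = sigma^2 * sum_{i=0..q-k} theta_i * theta_{i+k},
and rho(k) = gamma(k) / gamma(0). Sigma^2 cancels.
  numerator   = (1)*(0.125) + (0.125)*(-0.503) = 0.062125.
  denominator = (1)^2 + (0.125)^2 + (-0.503)^2 = 1.268634.
  rho(1) = 0.062125 / 1.268634 = 0.0490.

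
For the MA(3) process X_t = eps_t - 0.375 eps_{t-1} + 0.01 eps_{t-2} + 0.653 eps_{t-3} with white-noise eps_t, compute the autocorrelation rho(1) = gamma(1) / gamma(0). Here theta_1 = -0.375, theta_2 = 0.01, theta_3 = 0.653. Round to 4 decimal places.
\rho(1) = -0.2375

For an MA(q) process with theta_0 = 1, the autocovariance is
  gamma(k) = sigma^2 * sum_{i=0..q-k} theta_i * theta_{i+k},
and rho(k) = gamma(k) / gamma(0). Sigma^2 cancels.
  numerator   = (1)*(-0.375) + (-0.375)*(0.01) + (0.01)*(0.653) = -0.37222.
  denominator = (1)^2 + (-0.375)^2 + (0.01)^2 + (0.653)^2 = 1.567134.
  rho(1) = -0.37222 / 1.567134 = -0.2375.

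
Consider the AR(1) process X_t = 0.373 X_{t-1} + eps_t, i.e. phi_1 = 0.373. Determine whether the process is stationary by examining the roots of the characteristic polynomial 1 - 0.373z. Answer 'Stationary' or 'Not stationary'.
\text{Stationary}

The AR(p) characteristic polynomial is P(z) = 1 - 0.373z.
Stationarity requires all roots to lie outside the unit circle, i.e. |z| > 1 for every root.
This is linear in z: 1 + (-0.373) z = 0  =>  z = -1/(-0.373) = 2.680965,  |z| = 2.680965.
Moduli of all roots: 2.6810.
All moduli strictly greater than 1? Yes.
Verdict: Stationary.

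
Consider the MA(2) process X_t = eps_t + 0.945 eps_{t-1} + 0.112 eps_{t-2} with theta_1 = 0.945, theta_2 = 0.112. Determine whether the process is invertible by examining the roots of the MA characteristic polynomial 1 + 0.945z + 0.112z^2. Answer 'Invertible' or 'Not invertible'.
\text{Invertible}

The MA(q) characteristic polynomial is P(z) = 1 + 0.945z + 0.112z^2.
Invertibility requires all roots to lie outside the unit circle, i.e. |z| > 1 for every root.
Set 1 + (0.945) z + (0.112) z^2 = 0, i.e. a z^2 + b z + c = 0 with a = 0.112, b = 0.945, c = 1.
Discriminant D = b^2 - 4ac = (0.945)^2 - 4*(0.112)*1 = 0.893025 - (0.448) = 0.445025.
D >= 0, so the roots are real: z = (-b +/- sqrt(D)) / (2a) = (-0.945 +/- 0.667102) / (0.224).
  z_1 = (-0.945 + 0.667102) / (0.224) = -1.2406,   |z_1| = 1.2406.
  z_2 = (-0.945 - 0.667102) / (0.224) = -7.1969,   |z_2| = 7.1969.
Moduli of all roots: 1.2406, 7.1969.
All moduli strictly greater than 1? Yes.
Verdict: Invertible.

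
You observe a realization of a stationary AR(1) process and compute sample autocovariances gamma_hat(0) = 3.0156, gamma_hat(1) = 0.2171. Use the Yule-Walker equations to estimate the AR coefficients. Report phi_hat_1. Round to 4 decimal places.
\hat\phi_{1} = 0.0720

The Yule-Walker equations for an AR(p) process read, in matrix form,
  Gamma_p phi = r_p,   with   (Gamma_p)_{ij} = gamma(|i - j|),
                       (r_p)_i = gamma(i),   i,j = 1..p.
Substitute the sample gammas (Toeplitz matrix and right-hand side of size 1):
  Gamma_p = [[3.0156]]
  r_p     = [0.2171]
With p = 1 this is the single equation gamma(0) phi_1 = gamma(1):
  phi_hat_1 = gamma(1) / gamma(0) = 0.2171 / 3.0156 = 0.0720.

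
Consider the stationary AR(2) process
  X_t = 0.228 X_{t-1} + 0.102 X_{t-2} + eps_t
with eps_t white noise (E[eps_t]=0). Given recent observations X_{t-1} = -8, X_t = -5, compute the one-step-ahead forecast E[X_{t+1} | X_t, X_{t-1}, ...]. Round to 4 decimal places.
E[X_{t+1} \mid \mathcal F_t] = -1.9560

For an AR(p) model X_t = c + sum_i phi_i X_{t-i} + eps_t, the
one-step-ahead conditional mean is
  E[X_{t+1} | X_t, ...] = c + sum_i phi_i X_{t+1-i}.
Substitute known values:
  E[X_{t+1} | ...] = (0.228) * (-5) + (0.102) * (-8)
                   = -1.9560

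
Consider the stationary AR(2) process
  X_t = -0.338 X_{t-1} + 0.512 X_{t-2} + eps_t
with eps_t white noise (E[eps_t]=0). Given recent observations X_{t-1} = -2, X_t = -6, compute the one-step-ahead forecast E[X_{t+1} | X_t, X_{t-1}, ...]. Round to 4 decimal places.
E[X_{t+1} \mid \mathcal F_t] = 1.0040

For an AR(p) model X_t = c + sum_i phi_i X_{t-i} + eps_t, the
one-step-ahead conditional mean is
  E[X_{t+1} | X_t, ...] = c + sum_i phi_i X_{t+1-i}.
Substitute known values:
  E[X_{t+1} | ...] = (-0.338) * (-6) + (0.512) * (-2)
                   = 1.0040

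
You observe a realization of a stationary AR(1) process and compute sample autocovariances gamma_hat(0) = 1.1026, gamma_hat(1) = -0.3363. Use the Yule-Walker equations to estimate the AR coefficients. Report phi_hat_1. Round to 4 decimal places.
\hat\phi_{1} = -0.3050

The Yule-Walker equations for an AR(p) process read, in matrix form,
  Gamma_p phi = r_p,   with   (Gamma_p)_{ij} = gamma(|i - j|),
                       (r_p)_i = gamma(i),   i,j = 1..p.
Substitute the sample gammas (Toeplitz matrix and right-hand side of size 1):
  Gamma_p = [[1.1026]]
  r_p     = [-0.3363]
With p = 1 this is the single equation gamma(0) phi_1 = gamma(1):
  phi_hat_1 = gamma(1) / gamma(0) = -0.3363 / 1.1026 = -0.3050.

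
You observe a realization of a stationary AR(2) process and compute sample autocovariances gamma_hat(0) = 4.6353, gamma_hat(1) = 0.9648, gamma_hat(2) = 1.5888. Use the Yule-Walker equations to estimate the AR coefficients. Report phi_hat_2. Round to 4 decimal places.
\hat\phi_{2} = 0.3130

The Yule-Walker equations for an AR(p) process read, in matrix form,
  Gamma_p phi = r_p,   with   (Gamma_p)_{ij} = gamma(|i - j|),
                       (r_p)_i = gamma(i),   i,j = 1..p.
Substitute the sample gammas (Toeplitz matrix and right-hand side of size 2):
  Gamma_p = [[4.6353, 0.9648], [0.9648, 4.6353]]
  r_p     = [0.9648, 1.5888]
Written out:
  4.6353 phi_1 + 0.9648 phi_2 = 0.9648
  0.9648 phi_1 + 4.6353 phi_2 = 1.5888
Solve by Cramer's rule:
  det = gamma(0)^2 - gamma(1)^2 = (4.6353)^2 - (0.9648)^2 = 21.48600609 - 0.93083904 = 20.55516705
  phi_hat_1 = [gamma(1) gamma(0) - gamma(1) gamma(2)] / det = [(0.9648)(4.6353) - (0.9648)(1.5888)] / 20.55516705 = 2.9392632 / 20.55516705 = 0.143
  phi_hat_2 = [gamma(0) gamma(2) - gamma(1)^2] / det = [(4.6353)(1.5888) - (0.9648)^2] / 20.55516705 = 6.4337256 / 20.55516705 = 0.313
So phi_hat = [0.1430, 0.3130].
Therefore phi_hat_2 = 0.3130.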